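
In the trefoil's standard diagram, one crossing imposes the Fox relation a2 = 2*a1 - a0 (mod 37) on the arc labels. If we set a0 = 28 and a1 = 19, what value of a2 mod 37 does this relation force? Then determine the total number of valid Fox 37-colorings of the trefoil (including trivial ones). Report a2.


Step 1: Apply the given crossing relation 2*a1 - a0 - a2 = 0 (mod 37).
  a2 = 2*a1 - a0 mod 37
  a2 = 2*19 - 28 mod 37
  a2 = 38 - 28 mod 37
  a2 = 10 mod 37 = 10
Step 2: The trefoil has determinant 3.
  Number of Fox p-colorings (p prime) is p^2 if p = 3, else p.
  Since 37 does not divide 3, only trivial (constant) colorings exist.
  (So the trial a0 = 28, a1 = 19 with a0 != a1 does NOT extend to a valid coloring of the whole trefoil: the other two crossing relations require 3*(a1 - a0) = 0 (mod 37), which fails.)
  Total colorings = 37
Step 3: a2 = 10, total Fox 37-colorings = 37

10


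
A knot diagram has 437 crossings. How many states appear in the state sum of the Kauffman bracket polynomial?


Each crossing contributes 2 choices (A-smoothing or B-smoothing).
Total states = 2^437 = 354901720847464302026037015570314714039863945648104521621821386318671527399120079749116723981329865996466075003059657194108692201472

354901720847464302026037015570314714039863945648104521621821386318671527399120079749116723981329865996466075003059657194108692201472


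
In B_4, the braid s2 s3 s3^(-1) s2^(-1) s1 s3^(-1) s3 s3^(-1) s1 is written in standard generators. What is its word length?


The word length counts the number of generators (including inverses).
Listing each generator: s2, s3, s3^(-1), s2^(-1), s1, s3^(-1), s3, s3^(-1), s1
There are 9 generators in this braid word.

9


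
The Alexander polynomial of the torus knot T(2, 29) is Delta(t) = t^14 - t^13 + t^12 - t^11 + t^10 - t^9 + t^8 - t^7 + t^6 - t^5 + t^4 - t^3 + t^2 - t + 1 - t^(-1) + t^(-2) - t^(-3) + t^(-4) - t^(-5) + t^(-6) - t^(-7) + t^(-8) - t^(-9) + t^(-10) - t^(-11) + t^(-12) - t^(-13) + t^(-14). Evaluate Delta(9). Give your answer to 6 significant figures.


Substituting t = 9 into Delta(t) = t^14 - t^13 + t^12 - t^11 + t^10 - t^9 + t^8 - t^7 + t^6 - t^5 + t^4 - t^3 + t^2 - t + 1 - t^(-1) + t^(-2) - t^(-3) + t^(-4) - t^(-5) + t^(-6) - t^(-7) + t^(-8) - t^(-9) + t^(-10) - t^(-11) + t^(-12) - t^(-13) + t^(-14):
Term values: (22876792454961) + (-2541865828329) + (282429536481) + (-31381059609) + (3486784401) + (-387420489) + (43046721) + (-4782969) + (531441) + (-59049) + (6561) + (-729) + (81) + (-9) + (1) + (-0.111111) + (0.0123457) + (-0.00137174) + (0.000152416) + (-1.69351e-05) + (1.88168e-06) + (-2.09075e-07) + (2.32306e-08) + (-2.58117e-09) + (2.86797e-10) + (-3.18664e-11) + (3.54071e-12) + (-3.93412e-13) + (4.37124e-14)
Sum = 2.058911321e+13
Rounded to 6 significant figures: 2.05891e+13

2.05891e+13


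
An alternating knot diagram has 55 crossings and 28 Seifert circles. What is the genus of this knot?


For alternating knots, g = (c - s + 1)/2.
= (55 - 28 + 1)/2
= 28/2 = 14

14


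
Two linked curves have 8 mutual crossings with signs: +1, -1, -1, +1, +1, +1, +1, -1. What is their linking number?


Step 1: Count positive crossings: 5
Step 2: Count negative crossings: 3
Step 3: Sum of signs = 5 - 3 = 2
Step 4: Linking number = sum/2 = 2/2 = 1

1


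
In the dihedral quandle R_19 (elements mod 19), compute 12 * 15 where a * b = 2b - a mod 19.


12 * 15 = 2*15 - 12 mod 19
= 30 - 12 mod 19
= 18 mod 19 = 18

18


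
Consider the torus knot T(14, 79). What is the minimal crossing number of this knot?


For a torus knot T(p, q) with gcd(p,q)=1,
the crossing number is min(p*(q-1), q*(p-1)).
p*(q-1) = 14*78 = 1092
q*(p-1) = 79*13 = 1027
min(1092, 1027) = 1027

1027


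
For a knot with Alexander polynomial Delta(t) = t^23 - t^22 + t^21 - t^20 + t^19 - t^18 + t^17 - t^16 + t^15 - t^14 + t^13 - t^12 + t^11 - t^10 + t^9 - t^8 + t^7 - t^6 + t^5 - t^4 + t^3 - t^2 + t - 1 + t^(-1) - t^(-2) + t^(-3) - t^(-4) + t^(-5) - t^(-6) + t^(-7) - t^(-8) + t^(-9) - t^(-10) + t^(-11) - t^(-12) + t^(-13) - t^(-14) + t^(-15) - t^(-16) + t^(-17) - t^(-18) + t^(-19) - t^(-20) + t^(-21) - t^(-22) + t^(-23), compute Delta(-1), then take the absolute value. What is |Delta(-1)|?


Step 1: The polynomial has 47 terms with alternating signs, exponents from 23 down to -23.
Step 2: Substitute t = -1. The i-th term has coefficient (-1)^i and exponent (m-i),
  so its value is (-1)^i * (-1)^(m-i) = (-1)^m = -1 for every i.
Step 3: All 47 terms equal -1, so Delta(-1) = 47 * (-1) = -47
Step 4: |Delta(-1)| = 47

47


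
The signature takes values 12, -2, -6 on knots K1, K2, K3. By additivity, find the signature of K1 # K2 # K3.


The signature is additive under connected sum.
signature(K1 # K2 # K3) = (12) + (-2) + (-6)
= 4

4


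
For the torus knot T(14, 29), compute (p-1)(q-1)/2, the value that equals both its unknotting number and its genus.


For a torus knot T(p,q), both the unknotting number and genus equal (p-1)(q-1)/2.
= (14-1)(29-1)/2
= 13*28/2
= 364/2 = 182

182


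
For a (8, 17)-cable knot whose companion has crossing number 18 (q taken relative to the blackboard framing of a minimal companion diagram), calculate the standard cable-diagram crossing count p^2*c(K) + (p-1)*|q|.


Step 1: Each of the c(K) crossings of the companion diagram becomes p*p = p^2 crossings among the p parallel strands, and each of the |q| twists s_1 s_2 ... s_(p-1) adds (p-1) crossings.
  Crossings = p^2 * c(K) + (p-1)*|q|
Step 2: = 8^2 * 18 + (8-1)*17
Step 3: = 64*18 + 7*17
Step 4: = 1152 + 119 = 1271

1271


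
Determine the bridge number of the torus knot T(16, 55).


The bridge number of T(p,q) is min(p,q).
min(16, 55) = 16

16


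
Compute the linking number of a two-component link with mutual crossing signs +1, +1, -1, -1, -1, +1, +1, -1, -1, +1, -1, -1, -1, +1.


Step 1: Count positive crossings: 6
Step 2: Count negative crossings: 8
Step 3: Sum of signs = 6 - 8 = -2
Step 4: Linking number = sum/2 = -2/2 = -1

-1


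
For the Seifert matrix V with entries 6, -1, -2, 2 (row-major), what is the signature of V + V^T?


Step 1: V + V^T = [[12, -3], [-3, 4]]
Step 2: trace = 16, det = 39
Step 3: Discriminant = 16^2 - 4*39 = 100
Step 4: Eigenvalues: 13, 3
Step 5: Signature = (# positive eigenvalues) - (# negative eigenvalues) = 2

2


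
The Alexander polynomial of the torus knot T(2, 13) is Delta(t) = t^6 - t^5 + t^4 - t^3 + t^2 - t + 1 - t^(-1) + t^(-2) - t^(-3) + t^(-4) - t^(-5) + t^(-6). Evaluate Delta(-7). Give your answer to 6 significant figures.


Substituting t = -7 into Delta(t) = t^6 - t^5 + t^4 - t^3 + t^2 - t + 1 - t^(-1) + t^(-2) - t^(-3) + t^(-4) - t^(-5) + t^(-6):
Term values: (117649) + (16807) + (2401) + (343) + (49) + (7) + (1) + (0.142857) + (0.0204082) + (0.00291545) + (0.000416493) + (5.9499e-05) + (8.49986e-06)
Sum = 137257.1667
Rounded to 6 significant figures: 137257

137257


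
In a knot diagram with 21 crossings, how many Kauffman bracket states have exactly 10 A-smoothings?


We choose which 10 of 21 crossings get A-smoothings.
C(21, 10) = 21! / (10! * 11!)
= 352716

352716


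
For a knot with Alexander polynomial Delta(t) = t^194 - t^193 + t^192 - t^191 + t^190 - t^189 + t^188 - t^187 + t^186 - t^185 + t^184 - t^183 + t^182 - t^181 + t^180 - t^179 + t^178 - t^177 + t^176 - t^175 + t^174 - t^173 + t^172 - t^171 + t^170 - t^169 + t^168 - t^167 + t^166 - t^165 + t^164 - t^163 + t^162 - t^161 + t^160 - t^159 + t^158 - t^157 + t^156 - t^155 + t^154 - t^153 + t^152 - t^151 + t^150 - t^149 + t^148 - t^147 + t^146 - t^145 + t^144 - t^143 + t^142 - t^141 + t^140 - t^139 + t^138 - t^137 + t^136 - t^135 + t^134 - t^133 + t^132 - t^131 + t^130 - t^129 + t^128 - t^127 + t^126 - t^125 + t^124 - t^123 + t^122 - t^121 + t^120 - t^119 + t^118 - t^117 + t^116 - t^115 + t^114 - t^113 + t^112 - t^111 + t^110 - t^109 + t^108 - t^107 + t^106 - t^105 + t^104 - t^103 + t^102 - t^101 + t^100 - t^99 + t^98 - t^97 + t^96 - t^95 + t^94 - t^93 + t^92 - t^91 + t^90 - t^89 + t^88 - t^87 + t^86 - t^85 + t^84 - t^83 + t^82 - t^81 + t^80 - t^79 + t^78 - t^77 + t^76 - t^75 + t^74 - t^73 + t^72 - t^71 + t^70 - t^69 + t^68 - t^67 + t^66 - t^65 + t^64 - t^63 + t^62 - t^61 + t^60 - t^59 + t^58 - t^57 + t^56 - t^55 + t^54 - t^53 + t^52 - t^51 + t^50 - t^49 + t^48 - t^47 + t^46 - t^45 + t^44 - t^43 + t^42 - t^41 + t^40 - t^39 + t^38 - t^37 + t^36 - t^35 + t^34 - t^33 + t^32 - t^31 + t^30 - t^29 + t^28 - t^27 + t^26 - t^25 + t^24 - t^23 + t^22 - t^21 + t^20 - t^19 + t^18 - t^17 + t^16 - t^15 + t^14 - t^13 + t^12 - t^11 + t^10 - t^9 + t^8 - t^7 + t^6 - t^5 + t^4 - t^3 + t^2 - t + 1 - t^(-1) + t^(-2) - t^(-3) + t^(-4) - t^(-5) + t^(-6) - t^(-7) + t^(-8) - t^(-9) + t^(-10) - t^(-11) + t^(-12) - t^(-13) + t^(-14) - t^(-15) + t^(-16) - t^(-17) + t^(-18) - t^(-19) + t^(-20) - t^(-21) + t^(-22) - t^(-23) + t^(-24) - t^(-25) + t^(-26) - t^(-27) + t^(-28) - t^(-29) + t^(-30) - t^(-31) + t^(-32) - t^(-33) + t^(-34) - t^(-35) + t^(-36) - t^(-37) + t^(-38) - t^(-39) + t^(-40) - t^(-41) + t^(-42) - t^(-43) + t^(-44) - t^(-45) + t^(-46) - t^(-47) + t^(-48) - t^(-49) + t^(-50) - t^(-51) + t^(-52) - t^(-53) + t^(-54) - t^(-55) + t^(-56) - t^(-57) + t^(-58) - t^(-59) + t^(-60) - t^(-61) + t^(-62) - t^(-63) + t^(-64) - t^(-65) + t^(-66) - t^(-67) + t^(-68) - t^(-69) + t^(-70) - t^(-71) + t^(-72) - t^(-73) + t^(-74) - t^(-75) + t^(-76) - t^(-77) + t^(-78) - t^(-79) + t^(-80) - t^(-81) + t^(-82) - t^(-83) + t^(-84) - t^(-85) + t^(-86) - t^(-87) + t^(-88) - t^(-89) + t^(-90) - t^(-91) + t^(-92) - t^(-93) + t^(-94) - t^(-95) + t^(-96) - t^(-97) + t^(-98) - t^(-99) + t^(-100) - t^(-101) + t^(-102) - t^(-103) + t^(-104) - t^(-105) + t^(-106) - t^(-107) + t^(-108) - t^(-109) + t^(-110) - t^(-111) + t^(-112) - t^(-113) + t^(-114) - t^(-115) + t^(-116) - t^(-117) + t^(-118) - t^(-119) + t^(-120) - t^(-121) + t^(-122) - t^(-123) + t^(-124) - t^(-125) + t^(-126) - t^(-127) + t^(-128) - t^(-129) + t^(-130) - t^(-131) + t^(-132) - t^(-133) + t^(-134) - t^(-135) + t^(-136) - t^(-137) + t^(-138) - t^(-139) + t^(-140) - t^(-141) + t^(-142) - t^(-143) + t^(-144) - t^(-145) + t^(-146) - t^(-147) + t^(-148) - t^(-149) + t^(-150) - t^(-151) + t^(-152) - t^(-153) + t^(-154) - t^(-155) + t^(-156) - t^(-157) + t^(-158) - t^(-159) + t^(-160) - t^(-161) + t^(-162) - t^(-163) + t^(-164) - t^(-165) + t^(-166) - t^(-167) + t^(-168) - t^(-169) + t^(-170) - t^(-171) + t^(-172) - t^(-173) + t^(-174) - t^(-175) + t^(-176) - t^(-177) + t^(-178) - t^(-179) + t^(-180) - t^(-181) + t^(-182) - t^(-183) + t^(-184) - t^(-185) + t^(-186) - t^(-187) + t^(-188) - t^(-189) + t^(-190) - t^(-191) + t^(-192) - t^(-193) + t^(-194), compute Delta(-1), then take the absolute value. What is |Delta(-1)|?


Step 1: The polynomial has 389 terms with alternating signs, exponents from 194 down to -194.
Step 2: Substitute t = -1. The i-th term has coefficient (-1)^i and exponent (m-i),
  so its value is (-1)^i * (-1)^(m-i) = (-1)^m = 1 for every i.
Step 3: All 389 terms equal 1, so Delta(-1) = 389 * (1) = 389
Step 4: |Delta(-1)| = 389

389


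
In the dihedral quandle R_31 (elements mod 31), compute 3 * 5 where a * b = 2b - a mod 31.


3 * 5 = 2*5 - 3 mod 31
= 10 - 3 mod 31
= 7 mod 31 = 7

7


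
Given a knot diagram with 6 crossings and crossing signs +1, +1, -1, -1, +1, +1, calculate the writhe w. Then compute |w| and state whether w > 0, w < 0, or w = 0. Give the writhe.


Step 1: Count positive crossings (+1).
Positive crossings: 4
Step 2: Count negative crossings (-1).
Negative crossings: 2
Step 3: Writhe = (positive) - (negative)
w = 4 - 2 = 2
Step 4: |w| = 2, and w is positive

2


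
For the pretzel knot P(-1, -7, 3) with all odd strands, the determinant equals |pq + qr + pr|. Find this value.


Step 1: Compute pq + qr + pr.
pq = (-1)*(-7) = 7
qr = (-7)*3 = -21
pr = (-1)*3 = -3
pq + qr + pr = 7 + (-21) + (-3) = -17
Step 2: Take absolute value.
det(P(-1,-7,3)) = |-17| = 17

17


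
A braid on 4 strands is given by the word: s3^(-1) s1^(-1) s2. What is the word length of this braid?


The word length counts the number of generators (including inverses).
Listing each generator: s3^(-1), s1^(-1), s2
There are 3 generators in this braid word.

3


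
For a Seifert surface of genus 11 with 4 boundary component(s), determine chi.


chi = 2 - 2g - b
= 2 - 2*11 - 4
= 2 - 22 - 4 = -24

-24


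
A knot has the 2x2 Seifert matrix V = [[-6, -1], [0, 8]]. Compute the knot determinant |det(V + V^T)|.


Step 1: Form V + V^T where V = [[-6, -1], [0, 8]]
  V^T = [[-6, 0], [-1, 8]]
  V + V^T = [[-12, -1], [-1, 16]]
Step 2: det(V + V^T) = (-12)*16 - (-1)*(-1)
  = -192 - 1 = -193
Step 3: Knot determinant = |det(V + V^T)| = |-193| = 193

193


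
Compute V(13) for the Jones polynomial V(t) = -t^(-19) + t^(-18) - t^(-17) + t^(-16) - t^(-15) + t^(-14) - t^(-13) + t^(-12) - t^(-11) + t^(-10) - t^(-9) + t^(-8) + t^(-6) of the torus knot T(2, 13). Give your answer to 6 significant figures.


Substituting t = 13 into V(t) = -t^(-19) + t^(-18) - t^(-17) + t^(-16) - t^(-15) + t^(-14) - t^(-13) + t^(-12) - t^(-11) + t^(-10) - t^(-9) + t^(-8) + t^(-6):
  (-)t^(-19) = -6.84032e-22
  (+)t^(-18) = 8.89241e-21
  (-)t^(-17) = -1.15601e-19
  (+)t^(-16) = 1.50282e-18
  (-)t^(-15) = -1.95366e-17
  (+)t^(-14) = 2.53976e-16
  (-)t^(-13) = -3.30169e-15
  (+)t^(-12) = 4.2922e-14
  (-)t^(-11) = -5.57986e-13
  (+)t^(-10) = 7.25382e-12
  (-)t^(-9) = -9.42996e-11
  (+)t^(-8) = 1.22589e-09
  (+)t^(-6) = 2.07176e-07
Sum = (-6.84032e-22) + (8.89241e-21) + (-1.15601e-19) + (1.50282e-18) + (-1.95366e-17) + (2.53976e-16) + (-3.30169e-15) + (4.2922e-14) + (-5.57986e-13) + (7.25382e-12) + (-9.42996e-11) + (1.22589e-09) + (2.07176e-07)
= 2.083145419e-07
Rounded to 6 significant figures: 2.08315e-07

2.08315e-07


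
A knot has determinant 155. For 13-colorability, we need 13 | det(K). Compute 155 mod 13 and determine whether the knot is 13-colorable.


Step 1: A knot is p-colorable if and only if p divides its determinant.
Step 2: Compute 155 mod 13.
155 = 11 * 13 + 12
Step 3: 155 mod 13 = 12
Step 4: The knot is 13-colorable: no

12


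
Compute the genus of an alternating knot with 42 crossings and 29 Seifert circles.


For alternating knots, g = (c - s + 1)/2.
= (42 - 29 + 1)/2
= 14/2 = 7

7


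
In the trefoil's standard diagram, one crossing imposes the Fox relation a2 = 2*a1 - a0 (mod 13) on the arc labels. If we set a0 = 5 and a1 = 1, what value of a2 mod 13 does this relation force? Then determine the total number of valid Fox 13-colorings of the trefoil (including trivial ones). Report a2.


Step 1: Apply the given crossing relation 2*a1 - a0 - a2 = 0 (mod 13).
  a2 = 2*a1 - a0 mod 13
  a2 = 2*1 - 5 mod 13
  a2 = 2 - 5 mod 13
  a2 = -3 mod 13 = 10
Step 2: The trefoil has determinant 3.
  Number of Fox p-colorings (p prime) is p^2 if p = 3, else p.
  Since 13 does not divide 3, only trivial (constant) colorings exist.
  (So the trial a0 = 5, a1 = 1 with a0 != a1 does NOT extend to a valid coloring of the whole trefoil: the other two crossing relations require 3*(a1 - a0) = 0 (mod 13), which fails.)
  Total colorings = 13
Step 3: a2 = 10, total Fox 13-colorings = 13

10


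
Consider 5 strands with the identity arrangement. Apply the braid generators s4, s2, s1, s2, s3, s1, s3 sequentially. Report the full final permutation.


Starting with identity [1, 2, 3, 4, 5].
Apply generators in sequence:
  After s4: [1, 2, 3, 5, 4]
  After s2: [1, 3, 2, 5, 4]
  After s1: [3, 1, 2, 5, 4]
  After s2: [3, 2, 1, 5, 4]
  After s3: [3, 2, 5, 1, 4]
  After s1: [2, 3, 5, 1, 4]
  After s3: [2, 3, 1, 5, 4]
Final permutation: [2, 3, 1, 5, 4]

[2, 3, 1, 5, 4]


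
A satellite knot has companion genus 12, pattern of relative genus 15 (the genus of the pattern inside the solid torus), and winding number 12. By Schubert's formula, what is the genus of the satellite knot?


Schubert: g(satellite) = g_rel(pattern) + |winding| * g(companion),
where g_rel(pattern) is the genus of the pattern relative to the solid torus.
= 15 + 12 * 12
= 15 + 144 = 159

159


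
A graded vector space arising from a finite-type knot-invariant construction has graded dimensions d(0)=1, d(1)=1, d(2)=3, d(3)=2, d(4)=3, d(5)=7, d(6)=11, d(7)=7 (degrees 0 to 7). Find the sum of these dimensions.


Total dimension = d(0) + d(1) + ... + d(7)
= 1 + 1 + 3 + 2 + 3 + 7 + 11 + 7
= 35

35


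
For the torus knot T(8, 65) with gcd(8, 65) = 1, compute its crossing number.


For a torus knot T(p, q) with gcd(p,q)=1,
the crossing number is min(p*(q-1), q*(p-1)).
p*(q-1) = 8*64 = 512
q*(p-1) = 65*7 = 455
min(512, 455) = 455

455


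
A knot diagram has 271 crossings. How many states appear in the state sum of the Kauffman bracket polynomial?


Each crossing contributes 2 choices (A-smoothing or B-smoothing).
Total states = 2^271 = 3794275180128377091639574036764685364535950857523710002444946112771297432041422848

3794275180128377091639574036764685364535950857523710002444946112771297432041422848


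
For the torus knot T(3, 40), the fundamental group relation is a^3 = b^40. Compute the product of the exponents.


The relation is a^3 = b^40.
Product of exponents = 3 * 40
= 120

120


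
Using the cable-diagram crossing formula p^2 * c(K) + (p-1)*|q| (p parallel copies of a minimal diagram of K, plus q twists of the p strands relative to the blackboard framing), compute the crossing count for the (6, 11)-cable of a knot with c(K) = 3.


Step 1: Each of the c(K) crossings of the companion diagram becomes p*p = p^2 crossings among the p parallel strands, and each of the |q| twists s_1 s_2 ... s_(p-1) adds (p-1) crossings.
  Crossings = p^2 * c(K) + (p-1)*|q|
Step 2: = 6^2 * 3 + (6-1)*11
Step 3: = 36*3 + 5*11
Step 4: = 108 + 55 = 163

163


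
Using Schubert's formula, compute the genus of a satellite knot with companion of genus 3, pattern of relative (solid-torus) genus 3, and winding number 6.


Schubert: g(satellite) = g_rel(pattern) + |winding| * g(companion),
where g_rel(pattern) is the genus of the pattern relative to the solid torus.
= 3 + 6 * 3
= 3 + 18 = 21

21


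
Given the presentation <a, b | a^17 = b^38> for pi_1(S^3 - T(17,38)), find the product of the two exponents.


The relation is a^17 = b^38.
Product of exponents = 17 * 38
= 646

646


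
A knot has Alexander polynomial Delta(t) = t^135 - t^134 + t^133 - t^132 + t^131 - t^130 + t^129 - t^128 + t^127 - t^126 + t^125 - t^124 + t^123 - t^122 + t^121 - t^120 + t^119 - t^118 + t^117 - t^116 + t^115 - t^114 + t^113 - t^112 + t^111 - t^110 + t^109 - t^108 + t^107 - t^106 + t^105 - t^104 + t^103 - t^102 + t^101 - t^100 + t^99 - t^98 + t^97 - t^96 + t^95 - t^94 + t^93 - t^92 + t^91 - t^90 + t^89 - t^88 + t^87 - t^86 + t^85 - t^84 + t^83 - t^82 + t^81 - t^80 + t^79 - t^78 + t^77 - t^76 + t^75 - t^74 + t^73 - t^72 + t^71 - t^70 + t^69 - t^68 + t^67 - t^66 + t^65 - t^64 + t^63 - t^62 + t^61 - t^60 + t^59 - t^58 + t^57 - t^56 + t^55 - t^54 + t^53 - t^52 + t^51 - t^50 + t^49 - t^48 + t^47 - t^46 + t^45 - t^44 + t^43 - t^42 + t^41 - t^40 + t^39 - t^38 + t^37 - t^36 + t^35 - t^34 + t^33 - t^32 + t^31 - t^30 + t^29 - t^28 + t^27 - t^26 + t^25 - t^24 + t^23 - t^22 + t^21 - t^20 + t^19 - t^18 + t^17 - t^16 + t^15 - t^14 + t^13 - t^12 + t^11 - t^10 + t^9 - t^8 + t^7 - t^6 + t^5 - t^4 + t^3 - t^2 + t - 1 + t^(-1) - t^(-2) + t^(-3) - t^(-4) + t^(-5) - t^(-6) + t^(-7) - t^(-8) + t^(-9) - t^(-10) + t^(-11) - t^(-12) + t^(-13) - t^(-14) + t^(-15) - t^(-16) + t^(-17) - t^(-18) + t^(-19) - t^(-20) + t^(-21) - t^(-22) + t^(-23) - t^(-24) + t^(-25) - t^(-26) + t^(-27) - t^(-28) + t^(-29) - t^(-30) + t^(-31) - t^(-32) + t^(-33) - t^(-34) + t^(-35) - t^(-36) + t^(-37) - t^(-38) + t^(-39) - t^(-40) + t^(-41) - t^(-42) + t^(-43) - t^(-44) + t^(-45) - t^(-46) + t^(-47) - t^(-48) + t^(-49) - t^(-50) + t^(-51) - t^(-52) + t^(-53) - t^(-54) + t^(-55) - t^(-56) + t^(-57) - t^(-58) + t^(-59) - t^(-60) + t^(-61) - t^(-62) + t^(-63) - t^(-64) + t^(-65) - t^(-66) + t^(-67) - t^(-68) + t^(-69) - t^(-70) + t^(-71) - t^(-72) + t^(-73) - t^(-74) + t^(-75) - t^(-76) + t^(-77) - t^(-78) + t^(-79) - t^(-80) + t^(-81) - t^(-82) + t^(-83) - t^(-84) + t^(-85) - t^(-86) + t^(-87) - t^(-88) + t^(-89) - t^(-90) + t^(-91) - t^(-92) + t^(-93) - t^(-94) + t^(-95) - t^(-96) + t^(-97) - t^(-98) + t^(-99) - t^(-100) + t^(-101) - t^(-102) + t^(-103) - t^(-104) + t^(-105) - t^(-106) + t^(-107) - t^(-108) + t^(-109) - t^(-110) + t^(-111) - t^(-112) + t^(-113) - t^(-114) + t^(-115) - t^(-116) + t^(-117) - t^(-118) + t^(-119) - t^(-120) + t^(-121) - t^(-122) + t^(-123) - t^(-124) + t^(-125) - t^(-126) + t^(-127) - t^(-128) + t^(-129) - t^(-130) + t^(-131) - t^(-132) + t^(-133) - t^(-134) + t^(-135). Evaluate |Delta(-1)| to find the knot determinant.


Step 1: The polynomial has 271 terms with alternating signs, exponents from 135 down to -135.
Step 2: Substitute t = -1. The i-th term has coefficient (-1)^i and exponent (m-i),
  so its value is (-1)^i * (-1)^(m-i) = (-1)^m = -1 for every i.
Step 3: All 271 terms equal -1, so Delta(-1) = 271 * (-1) = -271
Step 4: |Delta(-1)| = 271

271


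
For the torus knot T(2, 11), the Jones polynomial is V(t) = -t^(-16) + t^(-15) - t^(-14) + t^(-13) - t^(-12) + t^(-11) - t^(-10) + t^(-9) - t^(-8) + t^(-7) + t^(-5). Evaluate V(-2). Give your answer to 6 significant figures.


Substituting t = -2 into V(t) = -t^(-16) + t^(-15) - t^(-14) + t^(-13) - t^(-12) + t^(-11) - t^(-10) + t^(-9) - t^(-8) + t^(-7) + t^(-5):
  (-)t^(-16) = -1.52588e-05
  (+)t^(-15) = -3.05176e-05
  (-)t^(-14) = -6.10352e-05
  (+)t^(-13) = -0.00012207
  (-)t^(-12) = -0.000244141
  (+)t^(-11) = -0.000488281
  (-)t^(-10) = -0.000976562
  (+)t^(-9) = -0.00195312
  (-)t^(-8) = -0.00390625
  (+)t^(-7) = -0.0078125
  (+)t^(-5) = -0.03125
Sum = (-1.52588e-05) + (-3.05176e-05) + (-6.10352e-05) + (-0.00012207) + (-0.000244141) + (-0.000488281) + (-0.000976562) + (-0.00195312) + (-0.00390625) + (-0.0078125) + (-0.03125)
= -0.04685974121
Rounded to 6 significant figures: -0.0468597

-0.0468597


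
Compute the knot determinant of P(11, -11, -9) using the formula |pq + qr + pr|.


Step 1: Compute pq + qr + pr.
pq = 11*(-11) = -121
qr = (-11)*(-9) = 99
pr = 11*(-9) = -99
pq + qr + pr = -121 + 99 + (-99) = -121
Step 2: Take absolute value.
det(P(11,-11,-9)) = |-121| = 121

121


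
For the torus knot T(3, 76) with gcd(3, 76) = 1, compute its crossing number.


For a torus knot T(p, q) with gcd(p,q)=1,
the crossing number is min(p*(q-1), q*(p-1)).
p*(q-1) = 3*75 = 225
q*(p-1) = 76*2 = 152
min(225, 152) = 152

152


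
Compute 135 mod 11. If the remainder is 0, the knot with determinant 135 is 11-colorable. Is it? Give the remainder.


Step 1: A knot is p-colorable if and only if p divides its determinant.
Step 2: Compute 135 mod 11.
135 = 12 * 11 + 3
Step 3: 135 mod 11 = 3
Step 4: The knot is 11-colorable: no

3


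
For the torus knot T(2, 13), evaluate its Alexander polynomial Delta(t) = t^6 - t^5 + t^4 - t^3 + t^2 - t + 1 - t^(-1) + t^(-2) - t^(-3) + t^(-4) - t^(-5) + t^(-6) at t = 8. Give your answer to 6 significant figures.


Substituting t = 8 into Delta(t) = t^6 - t^5 + t^4 - t^3 + t^2 - t + 1 - t^(-1) + t^(-2) - t^(-3) + t^(-4) - t^(-5) + t^(-6):
Term values: (262144) + (-32768) + (4096) + (-512) + (64) + (-8) + (1) + (-0.125) + (0.015625) + (-0.00195312) + (0.000244141) + (-3.05176e-05) + (3.8147e-06)
Sum = 233016.8889
Rounded to 6 significant figures: 233017

233017


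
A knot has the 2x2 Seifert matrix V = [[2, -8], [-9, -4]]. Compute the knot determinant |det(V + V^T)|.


Step 1: Form V + V^T where V = [[2, -8], [-9, -4]]
  V^T = [[2, -9], [-8, -4]]
  V + V^T = [[4, -17], [-17, -8]]
Step 2: det(V + V^T) = 4*(-8) - (-17)*(-17)
  = -32 - 289 = -321
Step 3: Knot determinant = |det(V + V^T)| = |-321| = 321

321


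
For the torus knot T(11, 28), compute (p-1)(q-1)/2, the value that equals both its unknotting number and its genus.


For a torus knot T(p,q), both the unknotting number and genus equal (p-1)(q-1)/2.
= (11-1)(28-1)/2
= 10*27/2
= 270/2 = 135

135


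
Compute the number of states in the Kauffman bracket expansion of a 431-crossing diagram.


Each crossing contributes 2 choices (A-smoothing or B-smoothing).
Total states = 2^431 = 5545339388241629719156828368286167406872874150751633150340959161229242615611251246079948812208279156194782421922807143657948315648

5545339388241629719156828368286167406872874150751633150340959161229242615611251246079948812208279156194782421922807143657948315648


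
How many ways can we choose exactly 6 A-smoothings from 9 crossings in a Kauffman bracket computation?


We choose which 6 of 9 crossings get A-smoothings.
C(9, 6) = 9! / (6! * 3!)
= 84

84


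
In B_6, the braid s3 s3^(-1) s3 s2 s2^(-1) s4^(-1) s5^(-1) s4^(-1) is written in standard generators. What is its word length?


The word length counts the number of generators (including inverses).
Listing each generator: s3, s3^(-1), s3, s2, s2^(-1), s4^(-1), s5^(-1), s4^(-1)
There are 8 generators in this braid word.

8


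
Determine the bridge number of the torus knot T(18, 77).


The bridge number of T(p,q) is min(p,q).
min(18, 77) = 18

18


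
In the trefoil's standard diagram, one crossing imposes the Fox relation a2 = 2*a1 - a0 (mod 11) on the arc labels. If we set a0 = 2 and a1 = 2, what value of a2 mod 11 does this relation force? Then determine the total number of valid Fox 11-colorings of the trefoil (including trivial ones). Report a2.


Step 1: Apply the given crossing relation 2*a1 - a0 - a2 = 0 (mod 11).
  a2 = 2*a1 - a0 mod 11
  a2 = 2*2 - 2 mod 11
  a2 = 4 - 2 mod 11
  a2 = 2 mod 11 = 2
Step 2: The trefoil has determinant 3.
  Number of Fox p-colorings (p prime) is p^2 if p = 3, else p.
  Since 11 does not divide 3, only trivial (constant) colorings exist.
  (Here a0 = a1 = a2 = 2, the constant coloring, which is valid.)
  Total colorings = 11
Step 3: a2 = 2, total Fox 11-colorings = 11

2


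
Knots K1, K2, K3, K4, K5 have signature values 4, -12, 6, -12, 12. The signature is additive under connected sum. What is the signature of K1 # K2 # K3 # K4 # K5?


The signature is additive under connected sum.
signature(K1 # K2 # K3 # K4 # K5) = (4) + (-12) + (6) + (-12) + (12)
= -2

-2


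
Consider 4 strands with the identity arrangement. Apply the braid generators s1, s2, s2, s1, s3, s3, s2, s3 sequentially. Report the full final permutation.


Starting with identity [1, 2, 3, 4].
Apply generators in sequence:
  After s1: [2, 1, 3, 4]
  After s2: [2, 3, 1, 4]
  After s2: [2, 1, 3, 4]
  After s1: [1, 2, 3, 4]
  After s3: [1, 2, 4, 3]
  After s3: [1, 2, 3, 4]
  After s2: [1, 3, 2, 4]
  After s3: [1, 3, 4, 2]
Final permutation: [1, 3, 4, 2]

[1, 3, 4, 2]


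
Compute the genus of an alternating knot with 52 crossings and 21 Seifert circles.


For alternating knots, g = (c - s + 1)/2.
= (52 - 21 + 1)/2
= 32/2 = 16

16


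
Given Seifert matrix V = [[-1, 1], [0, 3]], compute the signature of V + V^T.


Step 1: V + V^T = [[-2, 1], [1, 6]]
Step 2: trace = 4, det = -13
Step 3: Discriminant = 4^2 - 4*(-13) = 68
Step 4: Eigenvalues: 6.12311, -2.12311
Step 5: Signature = (# positive eigenvalues) - (# negative eigenvalues) = 0

0


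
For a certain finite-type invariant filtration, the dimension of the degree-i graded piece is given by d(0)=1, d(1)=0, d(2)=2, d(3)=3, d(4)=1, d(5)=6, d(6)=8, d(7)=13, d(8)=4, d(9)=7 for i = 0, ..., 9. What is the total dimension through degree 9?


Total dimension = d(0) + d(1) + ... + d(9)
= 1 + 0 + 2 + 3 + 1 + 6 + 8 + 13 + 4 + 7
= 45

45


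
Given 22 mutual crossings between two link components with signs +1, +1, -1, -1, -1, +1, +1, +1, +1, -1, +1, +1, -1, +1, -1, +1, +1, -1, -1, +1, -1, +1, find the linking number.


Step 1: Count positive crossings: 13
Step 2: Count negative crossings: 9
Step 3: Sum of signs = 13 - 9 = 4
Step 4: Linking number = sum/2 = 4/2 = 2

2


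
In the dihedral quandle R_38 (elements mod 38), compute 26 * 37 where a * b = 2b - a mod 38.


26 * 37 = 2*37 - 26 mod 38
= 74 - 26 mod 38
= 48 mod 38 = 10

10


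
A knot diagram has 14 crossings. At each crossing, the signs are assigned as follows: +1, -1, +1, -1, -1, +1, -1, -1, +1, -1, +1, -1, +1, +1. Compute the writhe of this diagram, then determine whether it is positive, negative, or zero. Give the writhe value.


Step 1: Count positive crossings (+1).
Positive crossings: 7
Step 2: Count negative crossings (-1).
Negative crossings: 7
Step 3: Writhe = (positive) - (negative)
w = 7 - 7 = 0
Step 4: |w| = 0, and w is zero

0


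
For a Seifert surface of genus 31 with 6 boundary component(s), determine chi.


chi = 2 - 2g - b
= 2 - 2*31 - 6
= 2 - 62 - 6 = -66

-66


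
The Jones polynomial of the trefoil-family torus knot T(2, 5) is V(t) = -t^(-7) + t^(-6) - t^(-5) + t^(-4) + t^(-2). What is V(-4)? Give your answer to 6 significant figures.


Substituting t = -4 into V(t) = -t^(-7) + t^(-6) - t^(-5) + t^(-4) + t^(-2):
  (-)t^(-7) = 6.10352e-05
  (+)t^(-6) = 0.000244141
  (-)t^(-5) = 0.000976562
  (+)t^(-4) = 0.00390625
  (+)t^(-2) = 0.0625
Sum = (6.10352e-05) + (0.000244141) + (0.000976562) + (0.00390625) + (0.0625)
= 0.06768798828
Rounded to 6 significant figures: 0.067688

0.067688


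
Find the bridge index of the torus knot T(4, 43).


The bridge number of T(p,q) is min(p,q).
min(4, 43) = 4

4


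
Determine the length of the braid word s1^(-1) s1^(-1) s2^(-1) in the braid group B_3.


The word length counts the number of generators (including inverses).
Listing each generator: s1^(-1), s1^(-1), s2^(-1)
There are 3 generators in this braid word.

3


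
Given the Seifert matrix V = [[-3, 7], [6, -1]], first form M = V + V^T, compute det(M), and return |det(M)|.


Step 1: Form V + V^T where V = [[-3, 7], [6, -1]]
  V^T = [[-3, 6], [7, -1]]
  V + V^T = [[-6, 13], [13, -2]]
Step 2: det(V + V^T) = (-6)*(-2) - 13*13
  = 12 - 169 = -157
Step 3: Knot determinant = |det(V + V^T)| = |-157| = 157

157


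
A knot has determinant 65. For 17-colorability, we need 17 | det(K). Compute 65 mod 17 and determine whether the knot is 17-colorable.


Step 1: A knot is p-colorable if and only if p divides its determinant.
Step 2: Compute 65 mod 17.
65 = 3 * 17 + 14
Step 3: 65 mod 17 = 14
Step 4: The knot is 17-colorable: no

14


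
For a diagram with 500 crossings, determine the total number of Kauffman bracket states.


Each crossing contributes 2 choices (A-smoothing or B-smoothing).
Total states = 2^500 = 3273390607896141870013189696827599152216642046043064789483291368096133796404674554883270092325904157150886684127560071009217256545885393053328527589376

3273390607896141870013189696827599152216642046043064789483291368096133796404674554883270092325904157150886684127560071009217256545885393053328527589376


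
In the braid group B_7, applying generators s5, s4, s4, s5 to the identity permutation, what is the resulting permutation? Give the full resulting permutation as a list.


Starting with identity [1, 2, 3, 4, 5, 6, 7].
Apply generators in sequence:
  After s5: [1, 2, 3, 4, 6, 5, 7]
  After s4: [1, 2, 3, 6, 4, 5, 7]
  After s4: [1, 2, 3, 4, 6, 5, 7]
  After s5: [1, 2, 3, 4, 5, 6, 7]
Final permutation: [1, 2, 3, 4, 5, 6, 7]

[1, 2, 3, 4, 5, 6, 7]


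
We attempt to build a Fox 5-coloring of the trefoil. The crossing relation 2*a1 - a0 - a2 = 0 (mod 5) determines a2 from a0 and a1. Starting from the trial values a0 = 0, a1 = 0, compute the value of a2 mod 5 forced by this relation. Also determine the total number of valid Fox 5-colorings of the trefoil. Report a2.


Step 1: Apply the given crossing relation 2*a1 - a0 - a2 = 0 (mod 5).
  a2 = 2*a1 - a0 mod 5
  a2 = 2*0 - 0 mod 5
  a2 = 0 - 0 mod 5
  a2 = 0 mod 5 = 0
Step 2: The trefoil has determinant 3.
  Number of Fox p-colorings (p prime) is p^2 if p = 3, else p.
  Since 5 does not divide 3, only trivial (constant) colorings exist.
  (Here a0 = a1 = a2 = 0, the constant coloring, which is valid.)
  Total colorings = 5
Step 3: a2 = 0, total Fox 5-colorings = 5

0


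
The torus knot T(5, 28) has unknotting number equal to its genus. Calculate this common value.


For a torus knot T(p,q), both the unknotting number and genus equal (p-1)(q-1)/2.
= (5-1)(28-1)/2
= 4*27/2
= 108/2 = 54

54


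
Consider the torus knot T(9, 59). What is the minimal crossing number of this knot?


For a torus knot T(p, q) with gcd(p,q)=1,
the crossing number is min(p*(q-1), q*(p-1)).
p*(q-1) = 9*58 = 522
q*(p-1) = 59*8 = 472
min(522, 472) = 472

472


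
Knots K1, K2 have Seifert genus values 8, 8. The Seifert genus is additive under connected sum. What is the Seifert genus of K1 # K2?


The Seifert genus is additive under connected sum.
Seifert genus(K1 # K2) = (8) + (8)
= 16

16


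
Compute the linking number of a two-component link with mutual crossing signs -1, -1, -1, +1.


Step 1: Count positive crossings: 1
Step 2: Count negative crossings: 3
Step 3: Sum of signs = 1 - 3 = -2
Step 4: Linking number = sum/2 = -2/2 = -1

-1


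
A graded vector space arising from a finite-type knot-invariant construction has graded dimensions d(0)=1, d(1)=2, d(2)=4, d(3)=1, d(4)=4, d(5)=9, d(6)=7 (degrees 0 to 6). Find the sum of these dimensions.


Total dimension = d(0) + d(1) + ... + d(6)
= 1 + 2 + 4 + 1 + 4 + 9 + 7
= 28

28


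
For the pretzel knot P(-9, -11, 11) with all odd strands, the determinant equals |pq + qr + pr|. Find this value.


Step 1: Compute pq + qr + pr.
pq = (-9)*(-11) = 99
qr = (-11)*11 = -121
pr = (-9)*11 = -99
pq + qr + pr = 99 + (-121) + (-99) = -121
Step 2: Take absolute value.
det(P(-9,-11,11)) = |-121| = 121

121


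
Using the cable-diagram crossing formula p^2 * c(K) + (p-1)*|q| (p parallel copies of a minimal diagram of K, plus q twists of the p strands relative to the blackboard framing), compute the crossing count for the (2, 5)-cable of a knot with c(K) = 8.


Step 1: Each of the c(K) crossings of the companion diagram becomes p*p = p^2 crossings among the p parallel strands, and each of the |q| twists s_1 s_2 ... s_(p-1) adds (p-1) crossings.
  Crossings = p^2 * c(K) + (p-1)*|q|
Step 2: = 2^2 * 8 + (2-1)*5
Step 3: = 4*8 + 1*5
Step 4: = 32 + 5 = 37

37


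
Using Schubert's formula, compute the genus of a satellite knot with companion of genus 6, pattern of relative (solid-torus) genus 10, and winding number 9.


Schubert: g(satellite) = g_rel(pattern) + |winding| * g(companion),
where g_rel(pattern) is the genus of the pattern relative to the solid torus.
= 10 + 9 * 6
= 10 + 54 = 64

64


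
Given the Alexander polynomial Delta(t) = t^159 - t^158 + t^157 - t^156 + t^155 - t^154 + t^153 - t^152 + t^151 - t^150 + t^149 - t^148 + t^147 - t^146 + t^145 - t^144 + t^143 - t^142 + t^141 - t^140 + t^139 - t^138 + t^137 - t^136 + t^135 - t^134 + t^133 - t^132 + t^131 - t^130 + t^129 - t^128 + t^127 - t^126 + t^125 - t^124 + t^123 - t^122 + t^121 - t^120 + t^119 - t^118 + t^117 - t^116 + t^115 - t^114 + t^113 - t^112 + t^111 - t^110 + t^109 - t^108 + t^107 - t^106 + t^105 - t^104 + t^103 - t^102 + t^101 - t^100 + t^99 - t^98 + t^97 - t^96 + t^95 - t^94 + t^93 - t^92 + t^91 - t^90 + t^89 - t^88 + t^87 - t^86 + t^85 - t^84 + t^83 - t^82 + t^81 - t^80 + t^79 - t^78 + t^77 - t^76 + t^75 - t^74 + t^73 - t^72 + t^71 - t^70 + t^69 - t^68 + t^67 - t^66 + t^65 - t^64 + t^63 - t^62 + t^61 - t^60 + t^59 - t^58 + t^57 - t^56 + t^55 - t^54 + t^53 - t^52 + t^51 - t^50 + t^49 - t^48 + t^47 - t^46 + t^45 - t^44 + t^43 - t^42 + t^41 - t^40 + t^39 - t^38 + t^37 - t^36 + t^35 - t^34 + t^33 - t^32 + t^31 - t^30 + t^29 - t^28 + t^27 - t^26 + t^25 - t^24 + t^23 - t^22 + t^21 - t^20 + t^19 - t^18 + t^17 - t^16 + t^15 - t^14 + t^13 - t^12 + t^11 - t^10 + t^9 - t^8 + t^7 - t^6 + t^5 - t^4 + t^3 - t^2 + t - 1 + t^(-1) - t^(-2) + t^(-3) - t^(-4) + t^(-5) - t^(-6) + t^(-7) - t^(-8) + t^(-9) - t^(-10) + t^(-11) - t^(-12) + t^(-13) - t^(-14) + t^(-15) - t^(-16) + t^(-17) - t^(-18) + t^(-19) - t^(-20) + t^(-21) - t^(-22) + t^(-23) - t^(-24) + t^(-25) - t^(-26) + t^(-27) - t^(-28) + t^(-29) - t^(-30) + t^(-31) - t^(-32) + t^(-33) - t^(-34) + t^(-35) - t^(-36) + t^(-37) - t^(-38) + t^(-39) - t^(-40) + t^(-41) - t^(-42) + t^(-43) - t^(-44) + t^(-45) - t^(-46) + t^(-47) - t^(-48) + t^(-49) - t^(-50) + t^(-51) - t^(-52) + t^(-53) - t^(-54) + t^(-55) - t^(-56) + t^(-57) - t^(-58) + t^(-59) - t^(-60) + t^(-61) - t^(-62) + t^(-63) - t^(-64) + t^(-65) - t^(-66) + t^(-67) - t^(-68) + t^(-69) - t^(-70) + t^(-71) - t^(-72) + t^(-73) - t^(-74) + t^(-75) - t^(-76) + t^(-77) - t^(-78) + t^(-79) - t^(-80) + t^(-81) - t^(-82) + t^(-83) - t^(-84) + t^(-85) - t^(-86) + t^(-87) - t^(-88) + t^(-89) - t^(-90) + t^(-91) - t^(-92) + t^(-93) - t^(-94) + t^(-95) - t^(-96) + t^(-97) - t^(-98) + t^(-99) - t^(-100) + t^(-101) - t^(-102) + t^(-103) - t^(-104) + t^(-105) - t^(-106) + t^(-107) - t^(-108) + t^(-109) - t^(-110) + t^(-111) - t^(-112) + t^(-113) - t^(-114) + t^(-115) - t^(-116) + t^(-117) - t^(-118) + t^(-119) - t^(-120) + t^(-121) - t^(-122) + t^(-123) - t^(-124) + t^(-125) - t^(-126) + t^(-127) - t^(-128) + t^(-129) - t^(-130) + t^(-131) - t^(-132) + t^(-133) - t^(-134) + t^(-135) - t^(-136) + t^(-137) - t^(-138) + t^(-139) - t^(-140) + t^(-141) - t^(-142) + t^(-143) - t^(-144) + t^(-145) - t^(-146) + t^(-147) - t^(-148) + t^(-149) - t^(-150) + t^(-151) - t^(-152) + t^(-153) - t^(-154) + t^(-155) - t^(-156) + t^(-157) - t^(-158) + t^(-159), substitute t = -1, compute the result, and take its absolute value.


Step 1: The polynomial has 319 terms with alternating signs, exponents from 159 down to -159.
Step 2: Substitute t = -1. The i-th term has coefficient (-1)^i and exponent (m-i),
  so its value is (-1)^i * (-1)^(m-i) = (-1)^m = -1 for every i.
Step 3: All 319 terms equal -1, so Delta(-1) = 319 * (-1) = -319
Step 4: |Delta(-1)| = 319

319


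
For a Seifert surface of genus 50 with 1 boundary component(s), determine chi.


chi = 2 - 2g - b
= 2 - 2*50 - 1
= 2 - 100 - 1 = -99

-99


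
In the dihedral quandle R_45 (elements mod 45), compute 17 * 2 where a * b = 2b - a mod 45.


17 * 2 = 2*2 - 17 mod 45
= 4 - 17 mod 45
= -13 mod 45 = 32

32


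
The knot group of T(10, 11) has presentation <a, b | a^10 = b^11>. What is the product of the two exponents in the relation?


The relation is a^10 = b^11.
Product of exponents = 10 * 11
= 110

110


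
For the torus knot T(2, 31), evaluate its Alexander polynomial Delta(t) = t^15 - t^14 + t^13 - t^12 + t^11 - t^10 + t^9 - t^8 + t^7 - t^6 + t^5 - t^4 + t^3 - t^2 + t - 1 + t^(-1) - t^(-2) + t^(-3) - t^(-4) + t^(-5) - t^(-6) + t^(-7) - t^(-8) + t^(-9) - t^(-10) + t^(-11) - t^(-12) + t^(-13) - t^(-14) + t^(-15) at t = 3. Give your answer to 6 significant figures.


Substituting t = 3 into Delta(t) = t^15 - t^14 + t^13 - t^12 + t^11 - t^10 + t^9 - t^8 + t^7 - t^6 + t^5 - t^4 + t^3 - t^2 + t - 1 + t^(-1) - t^(-2) + t^(-3) - t^(-4) + t^(-5) - t^(-6) + t^(-7) - t^(-8) + t^(-9) - t^(-10) + t^(-11) - t^(-12) + t^(-13) - t^(-14) + t^(-15):
Term values: (14348907) + (-4782969) + (1594323) + (-531441) + (177147) + (-59049) + (19683) + (-6561) + (2187) + (-729) + (243) + (-81) + (27) + (-9) + (3) + (-1) + (0.333333) + (-0.111111) + (0.037037) + (-0.0123457) + (0.00411523) + (-0.00137174) + (0.000457247) + (-0.000152416) + (5.08053e-05) + (-1.69351e-05) + (5.64503e-06) + (-1.88168e-06) + (6.27225e-07) + (-2.09075e-07) + (6.96917e-08)
Sum = 10761680.25
Rounded to 6 significant figures: 1.07617e+07

1.07617e+07


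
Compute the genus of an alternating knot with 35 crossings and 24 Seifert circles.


For alternating knots, g = (c - s + 1)/2.
= (35 - 24 + 1)/2
= 12/2 = 6

6


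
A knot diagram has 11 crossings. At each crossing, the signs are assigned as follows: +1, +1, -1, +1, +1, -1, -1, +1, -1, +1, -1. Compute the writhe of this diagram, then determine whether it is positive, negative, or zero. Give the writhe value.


Step 1: Count positive crossings (+1).
Positive crossings: 6
Step 2: Count negative crossings (-1).
Negative crossings: 5
Step 3: Writhe = (positive) - (negative)
w = 6 - 5 = 1
Step 4: |w| = 1, and w is positive

1


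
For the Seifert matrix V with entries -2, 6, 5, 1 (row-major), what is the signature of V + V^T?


Step 1: V + V^T = [[-4, 11], [11, 2]]
Step 2: trace = -2, det = -129
Step 3: Discriminant = (-2)^2 - 4*(-129) = 520
Step 4: Eigenvalues: 10.4018, -12.4018
Step 5: Signature = (# positive eigenvalues) - (# negative eigenvalues) = 0

0
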